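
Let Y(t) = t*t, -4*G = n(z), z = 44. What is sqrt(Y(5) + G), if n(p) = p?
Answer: sqrt(14) ≈ 3.7417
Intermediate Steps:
G = -11 (G = -1/4*44 = -11)
Y(t) = t**2
sqrt(Y(5) + G) = sqrt(5**2 - 11) = sqrt(25 - 11) = sqrt(14)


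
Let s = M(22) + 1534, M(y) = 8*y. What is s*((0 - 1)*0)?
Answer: 0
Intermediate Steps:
s = 1710 (s = 8*22 + 1534 = 176 + 1534 = 1710)
s*((0 - 1)*0) = 1710*((0 - 1)*0) = 1710*(-1*0) = 1710*0 = 0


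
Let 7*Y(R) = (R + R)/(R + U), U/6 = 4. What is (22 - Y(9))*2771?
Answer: 4677448/77 ≈ 60746.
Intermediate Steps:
U = 24 (U = 6*4 = 24)
Y(R) = 2*R/(7*(24 + R)) (Y(R) = ((R + R)/(R + 24))/7 = ((2*R)/(24 + R))/7 = (2*R/(24 + R))/7 = 2*R/(7*(24 + R)))
(22 - Y(9))*2771 = (22 - 2*9/(7*(24 + 9)))*2771 = (22 - 2*9/(7*33))*2771 = (22 - 1*6/77)*2771 = (22 - 6/77)*2771 = (1688/77)*2771 = 4677448/77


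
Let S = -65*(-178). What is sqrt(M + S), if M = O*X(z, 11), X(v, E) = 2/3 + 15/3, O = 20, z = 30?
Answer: 5*sqrt(4206)/3 ≈ 108.09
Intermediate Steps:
X(v, E) = 17/3 (X(v, E) = 2*(1/3) + 15*(1/3) = 2/3 + 5 = 17/3)
S = 11570
M = 340/3 (M = 20*(17/3) = 340/3 ≈ 113.33)
sqrt(M + S) = sqrt(340/3 + 11570) = sqrt(35050/3) = 5*sqrt(4206)/3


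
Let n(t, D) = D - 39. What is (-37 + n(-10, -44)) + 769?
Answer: 649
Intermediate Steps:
n(t, D) = -39 + D
(-37 + n(-10, -44)) + 769 = (-37 + (-39 - 44)) + 769 = (-37 - 83) + 769 = -120 + 769 = 649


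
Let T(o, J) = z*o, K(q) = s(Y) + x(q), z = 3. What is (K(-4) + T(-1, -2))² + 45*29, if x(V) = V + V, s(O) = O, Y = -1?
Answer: 1449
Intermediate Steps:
x(V) = 2*V
K(q) = -1 + 2*q
T(o, J) = 3*o
(K(-4) + T(-1, -2))² + 45*29 = ((-1 + 2*(-4)) + 3*(-1))² + 45*29 = ((-1 - 8) - 3)² + 1305 = (-9 - 3)² + 1305 = (-12)² + 1305 = 144 + 1305 = 1449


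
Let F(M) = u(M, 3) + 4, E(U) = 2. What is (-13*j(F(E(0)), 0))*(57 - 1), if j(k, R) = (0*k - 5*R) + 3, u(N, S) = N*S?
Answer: -2184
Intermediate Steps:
F(M) = 4 + 3*M (F(M) = M*3 + 4 = 3*M + 4 = 4 + 3*M)
j(k, R) = 3 - 5*R (j(k, R) = (0 - 5*R) + 3 = -5*R + 3 = 3 - 5*R)
(-13*j(F(E(0)), 0))*(57 - 1) = (-13*(3 - 5*0))*(57 - 1) = -13*(3 + 0)*56 = -13*3*56 = -39*56 = -2184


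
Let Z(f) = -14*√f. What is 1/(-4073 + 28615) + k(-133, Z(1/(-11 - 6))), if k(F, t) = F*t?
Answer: 1/24542 + 1862*I*√17/17 ≈ 4.0746e-5 + 451.6*I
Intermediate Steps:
1/(-4073 + 28615) + k(-133, Z(1/(-11 - 6))) = 1/(-4073 + 28615) - (-1862)*√(1/(-11 - 6)) = 1/24542 - (-1862)*√(1/(-17)) = 1/24542 - (-1862)*√(-1/17) = 1/24542 - (-1862)*I*√17/17 = 1/24542 + 1862*I*√17/17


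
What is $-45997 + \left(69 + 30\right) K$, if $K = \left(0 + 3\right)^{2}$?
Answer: $-45106$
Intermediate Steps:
$K = 9$ ($K = 3^{2} = 9$)
$-45997 + \left(69 + 30\right) K = -45997 + \left(69 + 30\right) 9 = -45997 + 99 \cdot 9 = -45997 + 891 = -45106$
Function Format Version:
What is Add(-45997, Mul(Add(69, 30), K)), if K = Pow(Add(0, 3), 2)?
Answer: -45106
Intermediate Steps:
K = 9 (K = Pow(3, 2) = 9)
Add(-45997, Mul(Add(69, 30), K)) = Add(-45997, Mul(Add(69, 30), 9)) = Add(-45997, Mul(99, 9)) = Add(-45997, 891) = -45106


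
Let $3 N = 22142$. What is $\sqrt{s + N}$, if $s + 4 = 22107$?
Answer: $\frac{11 \sqrt{2193}}{3} \approx 171.71$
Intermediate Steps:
$N = \frac{22142}{3}$ ($N = \frac{1}{3} \cdot 22142 = \frac{22142}{3} \approx 7380.7$)
$s = 22103$ ($s = -4 + 22107 = 22103$)
$\sqrt{s + N} = \sqrt{22103 + \frac{22142}{3}} = \sqrt{\frac{88451}{3}} = \frac{11 \sqrt{2193}}{3}$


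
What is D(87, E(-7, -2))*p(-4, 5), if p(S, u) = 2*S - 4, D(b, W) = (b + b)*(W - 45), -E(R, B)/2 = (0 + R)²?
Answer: 298584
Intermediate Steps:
E(R, B) = -2*R² (E(R, B) = -2*(0 + R)² = -2*R²)
D(b, W) = 2*b*(-45 + W) (D(b, W) = (2*b)*(-45 + W) = 2*b*(-45 + W))
p(S, u) = -4 + 2*S
D(87, E(-7, -2))*p(-4, 5) = (2*87*(-45 - 2*(-7)²))*(-4 + 2*(-4)) = (2*87*(-45 - 2*49))*(-4 - 8) = (2*87*(-45 - 98))*(-12) = (2*87*(-143))*(-12) = -24882*(-12) = 298584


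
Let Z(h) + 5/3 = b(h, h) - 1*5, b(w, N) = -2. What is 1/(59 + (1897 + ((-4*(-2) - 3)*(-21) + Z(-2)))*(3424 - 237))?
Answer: 3/17050627 ≈ 1.7595e-7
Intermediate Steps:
Z(h) = -26/3 (Z(h) = -5/3 + (-2 - 1*5) = -5/3 + (-2 - 5) = -5/3 - 7 = -26/3)
1/(59 + (1897 + ((-4*(-2) - 3)*(-21) + Z(-2)))*(3424 - 237)) = 1/(59 + (1897 + ((-4*(-2) - 3)*(-21) - 26/3))*(3424 - 237)) = 1/(59 + (1897 + ((8 - 3)*(-21) - 26/3))*3187) = 1/(59 + (1897 + (5*(-21) - 26/3))*3187) = 1/(59 + (1897 + (-105 - 26/3))*3187) = 1/(59 + (1897 - 341/3)*3187) = 1/(59 + (5350/3)*3187) = 1/(59 + 17050450/3) = 1/(17050627/3) = 3/17050627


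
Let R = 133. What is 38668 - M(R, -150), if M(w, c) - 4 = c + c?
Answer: 38964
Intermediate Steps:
M(w, c) = 4 + 2*c (M(w, c) = 4 + (c + c) = 4 + 2*c)
38668 - M(R, -150) = 38668 - (4 + 2*(-150)) = 38668 - (4 - 300) = 38668 - 1*(-296) = 38668 + 296 = 38964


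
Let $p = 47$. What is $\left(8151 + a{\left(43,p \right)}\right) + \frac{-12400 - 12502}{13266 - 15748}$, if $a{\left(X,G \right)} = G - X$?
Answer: $\frac{10132806}{1241} \approx 8165.0$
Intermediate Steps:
$\left(8151 + a{\left(43,p \right)}\right) + \frac{-12400 - 12502}{13266 - 15748} = \left(8151 + \left(47 - 43\right)\right) + \frac{-12400 - 12502}{13266 - 15748} = \left(8151 + \left(47 - 43\right)\right) - \frac{24902}{-2482} = \left(8151 + 4\right) - - \frac{12451}{1241} = 8155 + \frac{12451}{1241} = \frac{10132806}{1241}$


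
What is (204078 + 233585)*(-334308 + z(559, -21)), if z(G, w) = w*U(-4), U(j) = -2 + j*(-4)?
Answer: -146442915126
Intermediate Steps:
U(j) = -2 - 4*j
z(G, w) = 14*w (z(G, w) = w*(-2 - 4*(-4)) = w*(-2 + 16) = w*14 = 14*w)
(204078 + 233585)*(-334308 + z(559, -21)) = (204078 + 233585)*(-334308 + 14*(-21)) = 437663*(-334308 - 294) = 437663*(-334602) = -146442915126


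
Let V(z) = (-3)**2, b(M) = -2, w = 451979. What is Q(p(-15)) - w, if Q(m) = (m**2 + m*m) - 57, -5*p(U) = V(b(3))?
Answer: -11300738/25 ≈ -4.5203e+5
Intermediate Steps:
V(z) = 9
p(U) = -9/5 (p(U) = -1/5*9 = -9/5)
Q(m) = -57 + 2*m**2 (Q(m) = (m**2 + m**2) - 57 = 2*m**2 - 57 = -57 + 2*m**2)
Q(p(-15)) - w = (-57 + 2*(-9/5)**2) - 1*451979 = (-57 + 2*(81/25)) - 451979 = (-57 + 162/25) - 451979 = -1263/25 - 451979 = -11300738/25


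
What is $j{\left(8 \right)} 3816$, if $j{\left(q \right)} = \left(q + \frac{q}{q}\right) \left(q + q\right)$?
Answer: $549504$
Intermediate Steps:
$j{\left(q \right)} = 2 q \left(1 + q\right)$ ($j{\left(q \right)} = \left(q + 1\right) 2 q = \left(1 + q\right) 2 q = 2 q \left(1 + q\right)$)
$j{\left(8 \right)} 3816 = 2 \cdot 8 \left(1 + 8\right) 3816 = 2 \cdot 8 \cdot 9 \cdot 3816 = 144 \cdot 3816 = 549504$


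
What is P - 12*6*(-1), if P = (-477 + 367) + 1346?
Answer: 1308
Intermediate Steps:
P = 1236 (P = -110 + 1346 = 1236)
P - 12*6*(-1) = 1236 - 12*6*(-1) = 1236 - 72*(-1) = 1236 - 1*(-72) = 1236 + 72 = 1308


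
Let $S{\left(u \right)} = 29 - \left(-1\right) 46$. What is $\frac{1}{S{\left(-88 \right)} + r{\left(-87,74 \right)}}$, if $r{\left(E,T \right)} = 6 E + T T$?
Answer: $\frac{1}{5029} \approx 0.00019885$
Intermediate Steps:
$S{\left(u \right)} = 75$ ($S{\left(u \right)} = 29 - -46 = 29 + 46 = 75$)
$r{\left(E,T \right)} = T^{2} + 6 E$ ($r{\left(E,T \right)} = 6 E + T^{2} = T^{2} + 6 E$)
$\frac{1}{S{\left(-88 \right)} + r{\left(-87,74 \right)}} = \frac{1}{75 + \left(74^{2} + 6 \left(-87\right)\right)} = \frac{1}{75 + \left(5476 - 522\right)} = \frac{1}{75 + 4954} = \frac{1}{5029}$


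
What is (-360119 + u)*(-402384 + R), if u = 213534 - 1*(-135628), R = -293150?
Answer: 7620966038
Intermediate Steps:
u = 349162 (u = 213534 + 135628 = 349162)
(-360119 + u)*(-402384 + R) = (-360119 + 349162)*(-402384 - 293150) = -10957*(-695534) = 7620966038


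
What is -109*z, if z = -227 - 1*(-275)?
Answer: -5232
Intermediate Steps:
z = 48 (z = -227 + 275 = 48)
-109*z = -109*48 = -5232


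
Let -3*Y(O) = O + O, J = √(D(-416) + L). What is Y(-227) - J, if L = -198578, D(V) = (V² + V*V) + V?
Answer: 454/3 - √147118 ≈ -232.23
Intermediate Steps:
D(V) = V + 2*V² (D(V) = (V² + V²) + V = 2*V² + V = V + 2*V²)
J = √147118 (J = √(-416*(1 + 2*(-416)) - 198578) = √(-416*(1 - 832) - 198578) = √(-416*(-831) - 198578) = √(345696 - 198578) = √147118 ≈ 383.56)
Y(O) = -2*O/3 (Y(O) = -(O + O)/3 = -2*O/3)
Y(-227) - J = -⅔*(-227) - √147118 = 454/3 - √147118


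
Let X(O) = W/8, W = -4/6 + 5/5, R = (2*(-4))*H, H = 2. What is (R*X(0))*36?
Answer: -24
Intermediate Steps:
R = -16 (R = (2*(-4))*2 = -8*2 = -16)
W = ⅓ (W = -4*⅙ + 5*(⅕) = -⅔ + 1 = ⅓ ≈ 0.33333)
X(O) = 1/24 (X(O) = (⅓)/8 = (⅓)*(⅛) = 1/24)
(R*X(0))*36 = -16*1/24*36 = -⅔*36 = -24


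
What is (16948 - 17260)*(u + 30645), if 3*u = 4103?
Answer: -9987952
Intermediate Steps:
u = 4103/3 (u = (⅓)*4103 = 4103/3 ≈ 1367.7)
(16948 - 17260)*(u + 30645) = (16948 - 17260)*(4103/3 + 30645) = -312*96038/3 = -9987952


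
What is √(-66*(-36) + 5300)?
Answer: 2*√1919 ≈ 87.613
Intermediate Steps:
√(-66*(-36) + 5300) = √(2376 + 5300) = √7676 = 2*√1919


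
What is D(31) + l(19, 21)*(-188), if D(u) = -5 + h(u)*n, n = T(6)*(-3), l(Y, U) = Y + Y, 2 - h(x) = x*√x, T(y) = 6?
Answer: -7185 + 558*√31 ≈ -4078.2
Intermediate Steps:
h(x) = 2 - x^(3/2) (h(x) = 2 - x*√x = 2 - x^(3/2))
l(Y, U) = 2*Y
n = -18 (n = 6*(-3) = -18)
D(u) = -41 + 18*u^(3/2) (D(u) = -5 + (2 - u^(3/2))*(-18) = -5 + (-36 + 18*u^(3/2)) = -41 + 18*u^(3/2))
D(31) + l(19, 21)*(-188) = (-41 + 18*31^(3/2)) + (2*19)*(-188) = (-41 + 18*(31*√31)) + 38*(-188) = (-41 + 558*√31) - 7144 = -7185 + 558*√31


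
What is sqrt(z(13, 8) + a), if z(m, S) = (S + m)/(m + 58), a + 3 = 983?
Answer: sqrt(4941671)/71 ≈ 31.310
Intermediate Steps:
a = 980 (a = -3 + 983 = 980)
z(m, S) = (S + m)/(58 + m)
sqrt(z(13, 8) + a) = sqrt((8 + 13)/(58 + 13) + 980) = sqrt(21/71 + 980) = sqrt(69601/71) = sqrt(4941671)/71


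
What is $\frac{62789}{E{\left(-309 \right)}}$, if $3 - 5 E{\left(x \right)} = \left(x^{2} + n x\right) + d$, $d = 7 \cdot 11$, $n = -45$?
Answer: $- \frac{62789}{21892} \approx -2.8681$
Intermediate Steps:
$d = 77$
$E{\left(x \right)} = - \frac{74}{5} + 9 x - \frac{x^{2}}{5}$ ($E{\left(x \right)} = \frac{3}{5} - \frac{\left(x^{2} - 45 x\right) + 77}{5} = \frac{3}{5} - \frac{77 + x^{2} - 45 x}{5} = \frac{3}{5} - \left(\frac{77}{5} - 9 x + \frac{x^{2}}{5}\right) = - \frac{74}{5} + 9 x - \frac{x^{2}}{5}$)
$\frac{62789}{E{\left(-309 \right)}} = \frac{62789}{- \frac{74}{5} + 9 \left(-309\right) - \frac{\left(-309\right)^{2}}{5}} = \frac{62789}{- \frac{74}{5} - 2781 - \frac{95481}{5}} = \frac{62789}{-21892} = 62789 \left(- \frac{1}{21892}\right) = - \frac{62789}{21892}$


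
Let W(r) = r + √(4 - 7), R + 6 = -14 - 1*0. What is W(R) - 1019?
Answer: -1039 + I*√3 ≈ -1039.0 + 1.732*I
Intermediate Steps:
R = -20 (R = -6 + (-14 - 1*0) = -6 + (-14 + 0) = -6 - 14 = -20)
W(r) = r + I*√3 (W(r) = r + √(-3) = r + I*√3)
W(R) - 1019 = (-20 + I*√3) - 1019 = -1039 + I*√3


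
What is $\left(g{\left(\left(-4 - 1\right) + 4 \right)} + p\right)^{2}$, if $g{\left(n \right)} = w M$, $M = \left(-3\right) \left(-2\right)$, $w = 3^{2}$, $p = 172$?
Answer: $51076$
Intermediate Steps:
$w = 9$
$M = 6$
$g{\left(n \right)} = 54$ ($g{\left(n \right)} = 9 \cdot 6 = 54$)
$\left(g{\left(\left(-4 - 1\right) + 4 \right)} + p\right)^{2} = \left(54 + 172\right)^{2} = 226^{2} = 51076$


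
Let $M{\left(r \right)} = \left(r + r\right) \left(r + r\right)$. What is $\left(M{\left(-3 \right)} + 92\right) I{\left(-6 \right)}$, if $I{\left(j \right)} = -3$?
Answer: $-384$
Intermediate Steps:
$M{\left(r \right)} = 4 r^{2}$ ($M{\left(r \right)} = 2 r 2 r = 4 r^{2}$)
$\left(M{\left(-3 \right)} + 92\right) I{\left(-6 \right)} = \left(4 \left(-3\right)^{2} + 92\right) \left(-3\right) = \left(4 \cdot 9 + 92\right) \left(-3\right) = \left(36 + 92\right) \left(-3\right) = 128 \left(-3\right) = -384$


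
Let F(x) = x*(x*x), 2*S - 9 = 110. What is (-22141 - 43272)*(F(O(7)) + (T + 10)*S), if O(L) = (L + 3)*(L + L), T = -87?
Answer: -358387164681/2 ≈ -1.7919e+11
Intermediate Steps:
S = 119/2 (S = 9/2 + (1/2)*110 = 9/2 + 55 = 119/2 ≈ 59.500)
O(L) = 2*L*(3 + L) (O(L) = (3 + L)*(2*L) = 2*L*(3 + L))
F(x) = x**3 (F(x) = x*x**2 = x**3)
(-22141 - 43272)*(F(O(7)) + (T + 10)*S) = (-22141 - 43272)*((2*7*(3 + 7))**3 + (-87 + 10)*(119/2)) = -65413*((2*7*10)**3 - 77*119/2) = -65413*(140**3 - 9163/2) = -65413*(2744000 - 9163/2) = -65413*5478837/2 = -358387164681/2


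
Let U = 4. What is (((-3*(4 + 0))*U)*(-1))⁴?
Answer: 5308416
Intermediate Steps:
(((-3*(4 + 0))*U)*(-1))⁴ = ((-3*(4 + 0)*4)*(-1))⁴ = ((-3*4*4)*(-1))⁴ = (-12*4*(-1))⁴ = (-48*(-1))⁴ = 48⁴ = 5308416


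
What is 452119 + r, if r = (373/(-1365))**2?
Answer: 842399562904/1863225 ≈ 4.5212e+5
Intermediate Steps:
r = 139129/1863225 (r = (373*(-1/1365))**2 = (-373/1365)**2 = 139129/1863225 ≈ 0.074671)
452119 + r = 452119 + 139129/1863225 = 842399562904/1863225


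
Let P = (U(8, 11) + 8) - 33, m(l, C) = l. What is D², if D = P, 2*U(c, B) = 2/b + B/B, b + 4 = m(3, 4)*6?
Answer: 29241/49 ≈ 596.75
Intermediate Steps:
b = 14 (b = -4 + 3*6 = -4 + 18 = 14)
U(c, B) = 4/7 (U(c, B) = (2/14 + B/B)/2 = (2*(1/14) + 1)/2 = (⅐ + 1)/2 = (½)*(8/7) = 4/7)
P = -171/7 (P = (4/7 + 8) - 33 = 60/7 - 33 = -171/7 ≈ -24.429)
D = -171/7 ≈ -24.429
D² = (-171/7)² = 29241/49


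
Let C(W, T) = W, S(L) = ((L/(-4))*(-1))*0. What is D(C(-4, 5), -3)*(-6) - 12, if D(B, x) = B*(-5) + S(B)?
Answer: -132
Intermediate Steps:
S(L) = 0 (S(L) = ((L*(-¼))*(-1))*0 = (-L/4*(-1))*0 = (L/4)*0 = 0)
D(B, x) = -5*B (D(B, x) = B*(-5) + 0 = -5*B + 0 = -5*B)
D(C(-4, 5), -3)*(-6) - 12 = -5*(-4)*(-6) - 12 = 20*(-6) - 12 = -120 - 12 = -132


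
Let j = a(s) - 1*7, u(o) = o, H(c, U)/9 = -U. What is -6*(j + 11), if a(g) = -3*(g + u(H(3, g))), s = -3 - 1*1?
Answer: 552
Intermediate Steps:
H(c, U) = -9*U (H(c, U) = 9*(-U) = -9*U)
s = -4 (s = -3 - 1 = -4)
a(g) = 24*g (a(g) = -3*(g - 9*g) = -(-24)*g = 24*g)
j = -103 (j = 24*(-4) - 1*7 = -96 - 7 = -103)
-6*(j + 11) = -6*(-103 + 11) = -6*(-92) = 552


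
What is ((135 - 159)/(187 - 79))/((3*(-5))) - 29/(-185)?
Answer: 857/4995 ≈ 0.17157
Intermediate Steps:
((135 - 159)/(187 - 79))/((3*(-5))) - 29/(-185) = -24/108/(-15) - 29*(-1/185) = -24*1/108*(-1/15) + 29/185 = -2/9*(-1/15) + 29/185 = 2/135 + 29/185 = 857/4995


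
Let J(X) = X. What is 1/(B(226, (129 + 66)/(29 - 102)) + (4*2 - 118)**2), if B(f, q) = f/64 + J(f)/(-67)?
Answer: 2144/25942739 ≈ 8.2644e-5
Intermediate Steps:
B(f, q) = 3*f/4288 (B(f, q) = f/64 + f/(-67) = f*(1/64) + f*(-1/67) = f/64 - f/67 = 3*f/4288)
1/(B(226, (129 + 66)/(29 - 102)) + (4*2 - 118)**2) = 1/((3/4288)*226 + (4*2 - 118)**2) = 1/(339/2144 + (8 - 118)**2) = 1/(339/2144 + (-110)**2) = 1/(339/2144 + 12100) = 1/(25942739/2144) = 2144/25942739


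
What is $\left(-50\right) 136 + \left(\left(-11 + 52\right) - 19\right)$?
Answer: $-6778$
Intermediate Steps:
$\left(-50\right) 136 + \left(\left(-11 + 52\right) - 19\right) = -6800 + \left(41 - 19\right) = -6800 + 22 = -6778$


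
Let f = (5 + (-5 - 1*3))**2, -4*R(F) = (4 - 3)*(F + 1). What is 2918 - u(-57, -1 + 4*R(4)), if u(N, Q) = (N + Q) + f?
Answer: 2972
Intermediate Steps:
R(F) = -1/4 - F/4 (R(F) = -(4 - 3)*(F + 1)/4 = -(1 + F)/4 = -1/4 - F/4)
f = 9 (f = (5 + (-5 - 3))**2 = (5 - 8)**2 = (-3)**2 = 9)
u(N, Q) = 9 + N + Q (u(N, Q) = (N + Q) + 9 = 9 + N + Q)
2918 - u(-57, -1 + 4*R(4)) = 2918 - (9 - 57 + (-1 + 4*(-1/4 - 1/4*4))) = 2918 - (9 - 57 + (-1 + 4*(-1/4 - 1))) = 2918 - (9 - 57 + (-1 + 4*(-5/4))) = 2918 - (9 - 57 + (-1 - 5)) = 2918 - (9 - 57 - 6) = 2918 - 1*(-54) = 2918 + 54 = 2972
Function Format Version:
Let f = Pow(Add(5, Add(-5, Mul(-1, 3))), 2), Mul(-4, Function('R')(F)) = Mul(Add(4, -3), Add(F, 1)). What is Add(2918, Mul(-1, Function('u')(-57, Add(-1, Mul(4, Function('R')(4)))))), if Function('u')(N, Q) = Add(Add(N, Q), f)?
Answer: 2972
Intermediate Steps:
Function('R')(F) = Add(Rational(-1, 4), Mul(Rational(-1, 4), F)) (Function('R')(F) = Mul(Rational(-1, 4), Mul(Add(4, -3), Add(F, 1))) = Mul(Rational(-1, 4), Mul(1, Add(1, F))) = Mul(Rational(-1, 4), Add(1, F)) = Add(Rational(-1, 4), Mul(Rational(-1, 4), F)))
f = 9 (f = Pow(Add(5, Add(-5, -3)), 2) = Pow(Add(5, -8), 2) = Pow(-3, 2) = 9)
Function('u')(N, Q) = Add(9, N, Q) (Function('u')(N, Q) = Add(Add(N, Q), 9) = Add(9, N, Q))
Add(2918, Mul(-1, Function('u')(-57, Add(-1, Mul(4, Function('R')(4)))))) = Add(2918, Mul(-1, Add(9, -57, Add(-1, Mul(4, Add(Rational(-1, 4), Mul(Rational(-1, 4), 4))))))) = Add(2918, Mul(-1, Add(9, -57, Add(-1, Mul(4, Add(Rational(-1, 4), -1)))))) = Add(2918, Mul(-1, Add(9, -57, Add(-1, Mul(4, Rational(-5, 4)))))) = Add(2918, Mul(-1, Add(9, -57, Add(-1, -5)))) = Add(2918, Mul(-1, Add(9, -57, -6))) = Add(2918, Mul(-1, -54)) = Add(2918, 54) = 2972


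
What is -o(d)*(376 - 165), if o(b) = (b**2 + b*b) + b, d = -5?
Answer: -9495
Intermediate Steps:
o(b) = b + 2*b**2 (o(b) = (b**2 + b**2) + b = 2*b**2 + b = b + 2*b**2)
-o(d)*(376 - 165) = -(-5*(1 + 2*(-5)))*(376 - 165) = -(-5*(1 - 10))*211 = -(-5*(-9))*211 = -45*211 = -1*9495 = -9495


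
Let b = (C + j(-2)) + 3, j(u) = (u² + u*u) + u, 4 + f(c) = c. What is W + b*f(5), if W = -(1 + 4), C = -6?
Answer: -2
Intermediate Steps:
f(c) = -4 + c
W = -5 (W = -1*5 = -5)
j(u) = u + 2*u² (j(u) = (u² + u²) + u = 2*u² + u = u + 2*u²)
b = 3 (b = (-6 - 2*(1 + 2*(-2))) + 3 = (-6 - 2*(1 - 4)) + 3 = (-6 - 2*(-3)) + 3 = (-6 + 6) + 3 = 0 + 3 = 3)
W + b*f(5) = -5 + 3*(-4 + 5) = -5 + 3*1 = -5 + 3 = -2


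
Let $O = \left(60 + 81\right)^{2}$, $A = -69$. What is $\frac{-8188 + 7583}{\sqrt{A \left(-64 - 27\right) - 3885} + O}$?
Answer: $- \frac{1336445}{43916863} + \frac{605 \sqrt{266}}{131750589} \approx -0.030356$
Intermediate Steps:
$O = 19881$ ($O = 141^{2} = 19881$)
$\frac{-8188 + 7583}{\sqrt{A \left(-64 - 27\right) - 3885} + O} = \frac{-8188 + 7583}{\sqrt{- 69 \left(-64 - 27\right) - 3885} + 19881} = - \frac{605}{\sqrt{\left(-69\right) \left(-91\right) - 3885} + 19881} = - \frac{605}{\sqrt{6279 - 3885} + 19881} = - \frac{605}{\sqrt{2394} + 19881} = - \frac{605}{3 \sqrt{266} + 19881} = - \frac{605}{19881 + 3 \sqrt{266}}$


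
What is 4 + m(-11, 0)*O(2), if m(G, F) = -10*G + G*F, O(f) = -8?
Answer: -876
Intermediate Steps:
m(G, F) = -10*G + F*G
4 + m(-11, 0)*O(2) = 4 - 11*(-10 + 0)*(-8) = 4 - 11*(-10)*(-8) = 4 + 110*(-8) = 4 - 880 = -876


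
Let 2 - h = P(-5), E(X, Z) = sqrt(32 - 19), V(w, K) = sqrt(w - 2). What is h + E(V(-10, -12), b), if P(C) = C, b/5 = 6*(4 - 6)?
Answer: 7 + sqrt(13) ≈ 10.606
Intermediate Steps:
V(w, K) = sqrt(-2 + w)
b = -60 (b = 5*(6*(4 - 6)) = 5*(6*(-2)) = 5*(-12) = -60)
E(X, Z) = sqrt(13)
h = 7 (h = 2 - 1*(-5) = 2 + 5 = 7)
h + E(V(-10, -12), b) = 7 + sqrt(13)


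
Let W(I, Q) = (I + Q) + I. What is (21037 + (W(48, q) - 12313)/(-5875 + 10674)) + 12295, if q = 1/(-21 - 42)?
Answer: 10076727212/302337 ≈ 33329.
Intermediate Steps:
q = -1/63 (q = 1/(-63) = -1/63 ≈ -0.015873)
W(I, Q) = Q + 2*I
(21037 + (W(48, q) - 12313)/(-5875 + 10674)) + 12295 = (21037 + ((-1/63 + 2*48) - 12313)/(-5875 + 10674)) + 12295 = (21037 + ((-1/63 + 96) - 12313)/4799) + 12295 = (21037 + (6047/63 - 12313)*(1/4799)) + 12295 = (21037 - 769672/63*1/4799) + 12295 = (21037 - 769672/302337) + 12295 = 6359493797/302337 + 12295 = 10076727212/302337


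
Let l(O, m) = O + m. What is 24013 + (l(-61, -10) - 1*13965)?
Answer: 9977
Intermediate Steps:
24013 + (l(-61, -10) - 1*13965) = 24013 + ((-61 - 10) - 1*13965) = 24013 + (-71 - 13965) = 24013 - 14036 = 9977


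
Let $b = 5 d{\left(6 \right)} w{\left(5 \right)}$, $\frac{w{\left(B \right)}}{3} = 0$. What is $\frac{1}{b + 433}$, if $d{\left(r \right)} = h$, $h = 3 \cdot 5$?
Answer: $\frac{1}{433} \approx 0.0023095$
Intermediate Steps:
$h = 15$
$d{\left(r \right)} = 15$
$w{\left(B \right)} = 0$ ($w{\left(B \right)} = 3 \cdot 0 = 0$)
$b = 0$ ($b = 5 \cdot 15 \cdot 0 = 75 \cdot 0 = 0$)
$\frac{1}{b + 433} = \frac{1}{0 + 433} = \frac{1}{433}$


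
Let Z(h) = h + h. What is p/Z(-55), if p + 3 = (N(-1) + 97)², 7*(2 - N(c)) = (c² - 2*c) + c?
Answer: -21697/245 ≈ -88.559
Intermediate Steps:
Z(h) = 2*h
N(c) = 2 - c²/7 + c/7 (N(c) = 2 - ((c² - 2*c) + c)/7 = 2 - (c² - c)/7 = 2 + (-c²/7 + c/7) = 2 - c²/7 + c/7)
p = 477334/49 (p = -3 + ((2 - ⅐*(-1)² + (⅐)*(-1)) + 97)² = -3 + ((2 - ⅐*1 - ⅐) + 97)² = -3 + ((2 - ⅐ - ⅐) + 97)² = -3 + (12/7 + 97)² = -3 + (691/7)² = -3 + 477481/49 = 477334/49 ≈ 9741.5)
p/Z(-55) = 477334/(49*((2*(-55)))) = (477334/49)/(-110) = (477334/49)*(-1/110) = -21697/245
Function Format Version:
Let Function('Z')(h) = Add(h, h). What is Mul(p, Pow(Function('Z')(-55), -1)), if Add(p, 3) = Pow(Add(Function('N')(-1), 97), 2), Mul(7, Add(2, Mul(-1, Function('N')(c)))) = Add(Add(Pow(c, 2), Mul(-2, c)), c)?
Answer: Rational(-21697, 245) ≈ -88.559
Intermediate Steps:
Function('Z')(h) = Mul(2, h)
Function('N')(c) = Add(2, Mul(Rational(-1, 7), Pow(c, 2)), Mul(Rational(1, 7), c)) (Function('N')(c) = Add(2, Mul(Rational(-1, 7), Add(Add(Pow(c, 2), Mul(-2, c)), c))) = Add(2, Mul(Rational(-1, 7), Add(Pow(c, 2), Mul(-1, c)))) = Add(2, Add(Mul(Rational(-1, 7), Pow(c, 2)), Mul(Rational(1, 7), c))) = Add(2, Mul(Rational(-1, 7), Pow(c, 2)), Mul(Rational(1, 7), c)))
p = Rational(477334, 49) (p = Add(-3, Pow(Add(Add(2, Mul(Rational(-1, 7), Pow(-1, 2)), Mul(Rational(1, 7), -1)), 97), 2)) = Add(-3, Pow(Add(Add(2, Mul(Rational(-1, 7), 1), Rational(-1, 7)), 97), 2)) = Add(-3, Pow(Add(Add(2, Rational(-1, 7), Rational(-1, 7)), 97), 2)) = Add(-3, Pow(Add(Rational(12, 7), 97), 2)) = Add(-3, Pow(Rational(691, 7), 2)) = Add(-3, Rational(477481, 49)) = Rational(477334, 49) ≈ 9741.5)
Mul(p, Pow(Function('Z')(-55), -1)) = Mul(Rational(477334, 49), Pow(Mul(2, -55), -1)) = Mul(Rational(477334, 49), Pow(-110, -1)) = Mul(Rational(477334, 49), Rational(-1, 110)) = Rational(-21697, 245)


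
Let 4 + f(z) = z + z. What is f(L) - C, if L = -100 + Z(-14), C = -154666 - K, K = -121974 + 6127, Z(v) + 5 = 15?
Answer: 38635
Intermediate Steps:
Z(v) = 10 (Z(v) = -5 + 15 = 10)
K = -115847
C = -38819 (C = -154666 - 1*(-115847) = -154666 + 115847 = -38819)
L = -90 (L = -100 + 10 = -90)
f(z) = -4 + 2*z (f(z) = -4 + (z + z) = -4 + 2*z)
f(L) - C = (-4 + 2*(-90)) - 1*(-38819) = (-4 - 180) + 38819 = -184 + 38819 = 38635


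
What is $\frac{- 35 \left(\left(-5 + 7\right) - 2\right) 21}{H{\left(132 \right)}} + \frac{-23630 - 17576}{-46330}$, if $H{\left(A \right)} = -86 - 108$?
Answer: $\frac{20603}{23165} \approx 0.8894$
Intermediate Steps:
$H{\left(A \right)} = -194$ ($H{\left(A \right)} = -86 - 108 = -194$)
$\frac{- 35 \left(\left(-5 + 7\right) - 2\right) 21}{H{\left(132 \right)}} + \frac{-23630 - 17576}{-46330} = \frac{- 35 \left(\left(-5 + 7\right) - 2\right) 21}{-194} + \frac{-23630 - 17576}{-46330} = - 35 \left(2 - 2\right) 21 \left(- \frac{1}{194}\right) - - \frac{20603}{23165} = \left(-35\right) 0 \cdot 21 \left(- \frac{1}{194}\right) + \frac{20603}{23165} = 0 \cdot 21 \left(- \frac{1}{194}\right) + \frac{20603}{23165} = 0 \left(- \frac{1}{194}\right) + \frac{20603}{23165} = 0 + \frac{20603}{23165} = \frac{20603}{23165}$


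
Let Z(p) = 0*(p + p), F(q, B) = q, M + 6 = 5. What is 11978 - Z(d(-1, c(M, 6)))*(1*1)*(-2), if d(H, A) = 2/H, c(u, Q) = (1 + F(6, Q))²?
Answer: 11978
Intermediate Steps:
M = -1 (M = -6 + 5 = -1)
c(u, Q) = 49 (c(u, Q) = (1 + 6)² = 7² = 49)
Z(p) = 0 (Z(p) = 0*(2*p) = 0)
11978 - Z(d(-1, c(M, 6)))*(1*1)*(-2) = 11978 - 0*(1*1)*(-2) = 11978 - 0*1*(-2) = 11978 - 0*(-2) = 11978 - 1*0 = 11978 + 0 = 11978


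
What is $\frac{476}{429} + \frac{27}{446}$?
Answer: $\frac{223879}{191334} \approx 1.1701$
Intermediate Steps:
$\frac{476}{429} + \frac{27}{446} = \frac{223879}{191334}$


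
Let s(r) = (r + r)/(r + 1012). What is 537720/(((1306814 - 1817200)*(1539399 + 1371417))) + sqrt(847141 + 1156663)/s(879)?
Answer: -22405/61901655624 + 1891*sqrt(500951)/879 ≈ 1522.7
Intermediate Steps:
s(r) = 2*r/(1012 + r) (s(r) = (2*r)/(1012 + r) = 2*r/(1012 + r))
537720/(((1306814 - 1817200)*(1539399 + 1371417))) + sqrt(847141 + 1156663)/s(879) = 537720/(((1306814 - 1817200)*(1539399 + 1371417))) + sqrt(847141 + 1156663)/((2*879/(1012 + 879))) = 537720/((-510386*2910816)) + sqrt(2003804)/((2*879/1891)) = 537720/(-1485639734976) + (2*sqrt(500951))/((2*879*(1/1891))) = 537720*(-1/1485639734976) + (2*sqrt(500951))/(1758/1891) = -22405/61901655624 + (2*sqrt(500951))*(1891/1758) = -22405/61901655624 + 1891*sqrt(500951)/879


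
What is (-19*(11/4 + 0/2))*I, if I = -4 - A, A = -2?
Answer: 209/2 ≈ 104.50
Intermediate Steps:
I = -2 (I = -4 - 1*(-2) = -4 + 2 = -2)
(-19*(11/4 + 0/2))*I = -19*(11/4 + 0/2)*(-2) = -19*(11*(¼) + 0*(½))*(-2) = -19*(11/4 + 0)*(-2) = -19*11/4*(-2) = -209/4*(-2) = 209/2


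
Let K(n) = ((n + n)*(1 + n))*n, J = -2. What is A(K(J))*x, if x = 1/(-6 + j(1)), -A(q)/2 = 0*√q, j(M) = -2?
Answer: 0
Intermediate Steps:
K(n) = 2*n²*(1 + n) (K(n) = ((2*n)*(1 + n))*n = (2*n*(1 + n))*n = 2*n²*(1 + n))
A(q) = 0 (A(q) = -0*√q = -2*0 = 0)
x = -⅛ (x = 1/(-6 - 2) = 1/(-8) = -⅛ ≈ -0.12500)
A(K(J))*x = 0*(-⅛) = 0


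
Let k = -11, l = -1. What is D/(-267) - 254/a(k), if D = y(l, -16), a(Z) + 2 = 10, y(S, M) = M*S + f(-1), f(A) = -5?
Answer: -33953/1068 ≈ -31.791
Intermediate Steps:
y(S, M) = -5 + M*S (y(S, M) = M*S - 5 = -5 + M*S)
a(Z) = 8 (a(Z) = -2 + 10 = 8)
D = 11 (D = -5 - 16*(-1) = -5 + 16 = 11)
D/(-267) - 254/a(k) = 11/(-267) - 254/8 = 11*(-1/267) - 254*1/8 = -11/267 - 127/4 = -33953/1068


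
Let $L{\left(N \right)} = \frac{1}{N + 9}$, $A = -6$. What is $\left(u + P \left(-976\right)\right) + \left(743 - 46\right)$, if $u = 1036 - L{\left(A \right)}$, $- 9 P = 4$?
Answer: $\frac{19498}{9} \approx 2166.4$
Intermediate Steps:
$L{\left(N \right)} = \frac{1}{9 + N}$
$P = - \frac{4}{9}$ ($P = \left(- \frac{1}{9}\right) 4 = - \frac{4}{9} \approx -0.44444$)
$u = \frac{3107}{3}$ ($u = 1036 - \frac{1}{9 - 6} = 1036 - \frac{1}{3} = \frac{3107}{3} \approx 1035.7$)
$\left(u + P \left(-976\right)\right) + \left(743 - 46\right) = \left(\frac{3107}{3} - - \frac{3904}{9}\right) + \left(743 - 46\right) = \left(\frac{3107}{3} + \frac{3904}{9}\right) + \left(743 - 46\right) = \frac{13225}{9} + 697 = \frac{19498}{9}$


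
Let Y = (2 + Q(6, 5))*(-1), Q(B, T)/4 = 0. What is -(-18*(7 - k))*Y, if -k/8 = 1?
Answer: -540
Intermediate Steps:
Q(B, T) = 0 (Q(B, T) = 4*0 = 0)
k = -8 (k = -8*1 = -8)
Y = -2 (Y = (2 + 0)*(-1) = 2*(-1) = -2)
-(-18*(7 - k))*Y = -(-18*(7 - 1*(-8)))*(-2) = -(-18*(7 + 8))*(-2) = -(-18*15)*(-2) = -(-270)*(-2) = -1*540 = -540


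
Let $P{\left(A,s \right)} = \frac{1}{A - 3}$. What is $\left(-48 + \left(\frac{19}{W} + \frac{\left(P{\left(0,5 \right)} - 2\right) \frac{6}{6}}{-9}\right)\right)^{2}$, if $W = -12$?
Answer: $\frac{28376929}{11664} \approx 2432.9$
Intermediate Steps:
$P{\left(A,s \right)} = \frac{1}{-3 + A}$
$\left(-48 + \left(\frac{19}{W} + \frac{\left(P{\left(0,5 \right)} - 2\right) \frac{6}{6}}{-9}\right)\right)^{2} = \left(-48 + \left(\frac{19}{-12} + \frac{\left(\frac{1}{-3 + 0} - 2\right) \frac{6}{6}}{-9}\right)\right)^{2} = \left(-48 + \left(19 \left(- \frac{1}{12}\right) + \left(\frac{1}{-3} - 2\right) 6 \cdot \frac{1}{6} \left(- \frac{1}{9}\right)\right)\right)^{2} = \left(-48 - \left(\frac{19}{12} - \left(- \frac{1}{3} - 2\right) 1 \left(- \frac{1}{9}\right)\right)\right)^{2} = \left(-48 - \left(\frac{19}{12} - \left(- \frac{7}{3}\right) 1 \left(- \frac{1}{9}\right)\right)\right)^{2} = \left(-48 - \frac{143}{108}\right)^{2} = \left(- \frac{5327}{108}\right)^{2} = \frac{28376929}{11664}$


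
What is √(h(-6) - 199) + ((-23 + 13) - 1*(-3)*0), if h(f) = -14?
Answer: -10 + I*√213 ≈ -10.0 + 14.595*I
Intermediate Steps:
√(h(-6) - 199) + ((-23 + 13) - 1*(-3)*0) = √(-14 - 199) + ((-23 + 13) - 1*(-3)*0) = √(-213) + (-10 + 3*0) = I*√213 + (-10 + 0) = I*√213 - 10 = -10 + I*√213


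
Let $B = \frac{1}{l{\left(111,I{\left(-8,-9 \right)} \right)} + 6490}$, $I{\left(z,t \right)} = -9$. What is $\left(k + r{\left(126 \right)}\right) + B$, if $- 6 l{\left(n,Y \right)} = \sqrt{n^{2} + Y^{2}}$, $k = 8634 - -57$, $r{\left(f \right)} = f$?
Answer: $\frac{742739781467}{84239511} + \frac{\sqrt{1378}}{84239511} \approx 8817.0$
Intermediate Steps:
$k = 8691$ ($k = 8634 + 57 = 8691$)
$l{\left(n,Y \right)} = - \frac{\sqrt{Y^{2} + n^{2}}}{6}$ ($l{\left(n,Y \right)} = - \frac{\sqrt{n^{2} + Y^{2}}}{6} = - \frac{\sqrt{Y^{2} + n^{2}}}{6}$)
$B = \frac{1}{6490 - \frac{\sqrt{1378}}{2}}$ ($B = \frac{1}{- \frac{\sqrt{\left(-9\right)^{2} + 111^{2}}}{6} + 6490} = \frac{1}{- \frac{\sqrt{81 + 12321}}{6} + 6490} = \frac{1}{- \frac{\sqrt{12402}}{6} + 6490} = \frac{1}{- \frac{3 \sqrt{1378}}{6} + 6490} = \frac{1}{- \frac{\sqrt{1378}}{2} + 6490} = \frac{1}{6490 - \frac{\sqrt{1378}}{2}} \approx 0.00015453$)
$\left(k + r{\left(126 \right)}\right) + B = \left(8691 + 126\right) + \left(\frac{12980}{84239511} + \frac{\sqrt{1378}}{84239511}\right) = 8817 + \left(\frac{12980}{84239511} + \frac{\sqrt{1378}}{84239511}\right) = \frac{742739781467}{84239511} + \frac{\sqrt{1378}}{84239511}$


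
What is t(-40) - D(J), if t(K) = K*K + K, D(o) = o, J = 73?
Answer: 1487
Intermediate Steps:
t(K) = K + K**2 (t(K) = K**2 + K = K + K**2)
t(-40) - D(J) = -40*(1 - 40) - 1*73 = -40*(-39) - 73 = 1560 - 73 = 1487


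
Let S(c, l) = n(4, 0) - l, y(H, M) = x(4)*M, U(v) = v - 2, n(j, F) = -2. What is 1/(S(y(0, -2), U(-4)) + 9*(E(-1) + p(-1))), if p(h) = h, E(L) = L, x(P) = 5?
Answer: -1/14 ≈ -0.071429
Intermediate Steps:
U(v) = -2 + v
y(H, M) = 5*M
S(c, l) = -2 - l
1/(S(y(0, -2), U(-4)) + 9*(E(-1) + p(-1))) = 1/((-2 - (-2 - 4)) + 9*(-1 - 1)) = 1/((-2 - 1*(-6)) + 9*(-2)) = 1/((-2 + 6) - 18) = 1/(4 - 18) = 1/(-14) = -1/14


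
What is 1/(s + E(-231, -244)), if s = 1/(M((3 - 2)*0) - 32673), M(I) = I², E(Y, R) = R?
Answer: -32673/7972213 ≈ -0.0040984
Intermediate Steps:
s = -1/32673 (s = 1/(((3 - 2)*0)² - 32673) = 1/((1*0)² - 32673) = 1/(0² - 32673) = 1/(0 - 32673) = 1/(-32673) = -1/32673 ≈ -3.0606e-5)
1/(s + E(-231, -244)) = 1/(-1/32673 - 244) = 1/(-7972213/32673) = -32673/7972213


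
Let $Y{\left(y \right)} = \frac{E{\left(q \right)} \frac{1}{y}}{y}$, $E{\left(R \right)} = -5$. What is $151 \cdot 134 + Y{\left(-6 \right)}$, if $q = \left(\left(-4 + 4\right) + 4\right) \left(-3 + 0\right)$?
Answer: $\frac{728419}{36} \approx 20234.0$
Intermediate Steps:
$q = -12$ ($q = \left(0 + 4\right) \left(-3\right) = 4 \left(-3\right) = -12$)
$Y{\left(y \right)} = - \frac{5}{y^{2}}$ ($Y{\left(y \right)} = \frac{\left(-5\right) \frac{1}{y}}{y} = - \frac{5}{y^{2}}$)
$151 \cdot 134 + Y{\left(-6 \right)} = 151 \cdot 134 - \frac{5}{36} = 20234 - \frac{5}{36} = \frac{728419}{36}$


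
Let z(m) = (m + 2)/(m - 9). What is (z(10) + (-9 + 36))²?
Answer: 1521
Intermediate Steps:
z(m) = (2 + m)/(-9 + m)
(z(10) + (-9 + 36))² = ((2 + 10)/(-9 + 10) + (-9 + 36))² = (12/1 + 27)² = (1*12 + 27)² = (12 + 27)² = 39² = 1521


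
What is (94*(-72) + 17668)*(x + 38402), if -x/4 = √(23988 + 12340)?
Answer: 418581800 - 87200*√9082 ≈ 4.1027e+8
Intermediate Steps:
x = -8*√9082 (x = -4*√(23988 + 12340) = -8*√9082 ≈ -762.40)
(94*(-72) + 17668)*(x + 38402) = (94*(-72) + 17668)*(-8*√9082 + 38402) = (-6768 + 17668)*(38402 - 8*√9082) = 10900*(38402 - 8*√9082) = 418581800 - 87200*√9082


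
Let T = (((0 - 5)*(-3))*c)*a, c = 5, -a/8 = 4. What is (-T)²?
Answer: 5760000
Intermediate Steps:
a = -32 (a = -8*4 = -32)
T = -2400 (T = (((0 - 5)*(-3))*5)*(-32) = (-5*(-3)*5)*(-32) = (15*5)*(-32) = 75*(-32) = -2400)
(-T)² = (-1*(-2400))² = 2400² = 5760000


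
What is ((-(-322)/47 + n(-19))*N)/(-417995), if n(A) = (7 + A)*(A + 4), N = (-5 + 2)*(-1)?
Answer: -26346/19645765 ≈ -0.0013411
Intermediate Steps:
N = 3 (N = -3*(-1) = 3)
n(A) = (4 + A)*(7 + A) (n(A) = (7 + A)*(4 + A) = (4 + A)*(7 + A))
((-(-322)/47 + n(-19))*N)/(-417995) = ((-(-322)/47 + (28 + (-19)² + 11*(-19)))*3)/(-417995) = ((-(-322)/47 + (28 + 361 - 209))*3)*(-1/417995) = ((-7*(-46/47) + 180)*3)*(-1/417995) = ((322/47 + 180)*3)*(-1/417995) = ((8782/47)*3)*(-1/417995) = (26346/47)*(-1/417995) = -26346/19645765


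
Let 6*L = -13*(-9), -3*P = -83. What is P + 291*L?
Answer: 34213/6 ≈ 5702.2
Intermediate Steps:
P = 83/3 (P = -⅓*(-83) = 83/3 ≈ 27.667)
L = 39/2 (L = (-13*(-9))/6 = (⅙)*117 = 39/2 ≈ 19.500)
P + 291*L = 83/3 + 291*(39/2) = 83/3 + 11349/2 = 34213/6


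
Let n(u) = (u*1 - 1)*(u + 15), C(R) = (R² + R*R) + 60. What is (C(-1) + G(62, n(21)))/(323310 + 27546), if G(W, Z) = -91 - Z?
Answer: -749/350856 ≈ -0.0021348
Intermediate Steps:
C(R) = 60 + 2*R² (C(R) = (R² + R²) + 60 = 2*R² + 60 = 60 + 2*R²)
n(u) = (-1 + u)*(15 + u) (n(u) = (u - 1)*(15 + u) = (-1 + u)*(15 + u))
(C(-1) + G(62, n(21)))/(323310 + 27546) = ((60 + 2*(-1)²) + (-91 - (-15 + 21² + 14*21)))/(323310 + 27546) = ((60 + 2*1) + (-91 - (-15 + 441 + 294)))/350856 = ((60 + 2) + (-91 - 1*720))*(1/350856) = (62 + (-91 - 720))*(1/350856) = (62 - 811)*(1/350856) = -749*1/350856 = -749/350856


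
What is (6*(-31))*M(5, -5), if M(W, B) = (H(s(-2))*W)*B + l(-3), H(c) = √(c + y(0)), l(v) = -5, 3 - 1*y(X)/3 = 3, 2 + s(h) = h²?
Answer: 930 + 4650*√2 ≈ 7506.1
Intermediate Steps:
s(h) = -2 + h²
y(X) = 0 (y(X) = 9 - 3*3 = 9 - 9 = 0)
H(c) = √c (H(c) = √(c + 0) = √c)
M(W, B) = -5 + B*W*√2 (M(W, B) = (√(-2 + (-2)²)*W)*B - 5 = (√(-2 + 4)*W)*B - 5 = (√2*W)*B - 5 = (W*√2)*B - 5 = B*W*√2 - 5 = -5 + B*W*√2)
(6*(-31))*M(5, -5) = (6*(-31))*(-5 - 5*5*√2) = -186*(-5 - 25*√2) = 930 + 4650*√2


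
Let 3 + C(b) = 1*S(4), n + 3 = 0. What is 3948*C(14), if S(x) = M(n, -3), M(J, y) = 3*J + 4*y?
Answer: -94752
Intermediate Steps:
n = -3 (n = -3 + 0 = -3)
S(x) = -21 (S(x) = 3*(-3) + 4*(-3) = -9 - 12 = -21)
C(b) = -24 (C(b) = -3 + 1*(-21) = -3 - 21 = -24)
3948*C(14) = 3948*(-24) = -94752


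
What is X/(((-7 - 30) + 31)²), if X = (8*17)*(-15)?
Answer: -170/3 ≈ -56.667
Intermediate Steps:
X = -2040 (X = 136*(-15) = -2040)
X/(((-7 - 30) + 31)²) = -2040/((-7 - 30) + 31)² = -2040/(-37 + 31)² = -2040/((-6)²) = -2040/36 = -2040*1/36 = -170/3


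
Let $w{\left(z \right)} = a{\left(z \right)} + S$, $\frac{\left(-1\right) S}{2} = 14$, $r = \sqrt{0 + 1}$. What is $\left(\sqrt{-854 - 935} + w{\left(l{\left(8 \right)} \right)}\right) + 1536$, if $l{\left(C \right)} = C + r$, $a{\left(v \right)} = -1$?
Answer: $1507 + i \sqrt{1789} \approx 1507.0 + 42.297 i$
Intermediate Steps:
$r = 1$ ($r = \sqrt{1} = 1$)
$S = -28$ ($S = \left(-2\right) 14 = -28$)
$l{\left(C \right)} = 1 + C$ ($l{\left(C \right)} = C + 1 = 1 + C$)
$w{\left(z \right)} = -29$ ($w{\left(z \right)} = -1 - 28 = -29$)
$\left(\sqrt{-854 - 935} + w{\left(l{\left(8 \right)} \right)}\right) + 1536 = \left(\sqrt{-854 - 935} - 29\right) + 1536 = \left(\sqrt{-1789} - 29\right) + 1536 = \left(i \sqrt{1789} - 29\right) + 1536 = \left(-29 + i \sqrt{1789}\right) + 1536 = 1507 + i \sqrt{1789}$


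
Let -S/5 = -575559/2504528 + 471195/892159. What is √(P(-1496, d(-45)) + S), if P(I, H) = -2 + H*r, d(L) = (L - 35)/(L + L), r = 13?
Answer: √22646468852028303380065799/1675827896964 ≈ 2.8397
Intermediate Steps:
d(L) = (-35 + L)/(2*L) (d(L) = (-35 + L)/((2*L)) = (-35 + L)*(1/(2*L)) = (-35 + L)/(2*L))
P(I, H) = -2 + 13*H (P(I, H) = -2 + H*13 = -2 + 13*H)
S = -3333154645395/2234437195952 (S = -5*(-575559/2504528 + 471195/892159) = -5*666630929079/2234437195952 = -3333154645395/2234437195952 ≈ -1.4917)
√(P(-1496, d(-45)) + S) = √((-2 + 13*((½)*(-35 - 45)/(-45))) - 3333154645395/2234437195952) = √((-2 + 13*((½)*(-1/45)*(-80))) - 3333154645395/2234437195952) = √((-2 + 13*(8/9)) - 3333154645395/2234437195952) = √((-2 + 104/9) - 3333154645395/2234437195952) = √(86/9 - 3333154645395/2234437195952) = √(162163207043317/20109934763568) = √22646468852028303380065799/1675827896964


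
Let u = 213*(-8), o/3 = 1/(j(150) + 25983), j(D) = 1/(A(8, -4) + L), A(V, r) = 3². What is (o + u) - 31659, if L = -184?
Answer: -151702361187/4547024 ≈ -33363.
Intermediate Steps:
A(V, r) = 9
j(D) = -1/175 (j(D) = 1/(9 - 184) = 1/(-175) = -1/175)
o = 525/4547024 (o = 3/(-1/175 + 25983) = 3/(4547024/175) = 3*(175/4547024) = 525/4547024 ≈ 0.00011546)
u = -1704
(o + u) - 31659 = (525/4547024 - 1704) - 31659 = -7748128371/4547024 - 31659 = -151702361187/4547024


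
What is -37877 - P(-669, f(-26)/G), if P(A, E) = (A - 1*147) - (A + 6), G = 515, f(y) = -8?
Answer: -37724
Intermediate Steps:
P(A, E) = -153 (P(A, E) = (A - 147) - (6 + A) = (-147 + A) + (-6 - A) = -153)
-37877 - P(-669, f(-26)/G) = -37877 - 1*(-153) = -37877 + 153 = -37724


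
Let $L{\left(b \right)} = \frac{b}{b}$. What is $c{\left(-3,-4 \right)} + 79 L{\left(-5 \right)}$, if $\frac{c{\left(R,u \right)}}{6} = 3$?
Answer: $97$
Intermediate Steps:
$c{\left(R,u \right)} = 18$ ($c{\left(R,u \right)} = 6 \cdot 3 = 18$)
$L{\left(b \right)} = 1$
$c{\left(-3,-4 \right)} + 79 L{\left(-5 \right)} = 18 + 79 \cdot 1 = 18 + 79 = 97$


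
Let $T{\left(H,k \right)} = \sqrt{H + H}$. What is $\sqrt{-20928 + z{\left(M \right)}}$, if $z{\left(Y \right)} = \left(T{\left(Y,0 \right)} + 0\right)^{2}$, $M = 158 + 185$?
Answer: $i \sqrt{20242} \approx 142.27 i$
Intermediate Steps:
$M = 343$
$T{\left(H,k \right)} = \sqrt{2} \sqrt{H}$ ($T{\left(H,k \right)} = \sqrt{2 H} = \sqrt{2} \sqrt{H}$)
$z{\left(Y \right)} = 2 Y$ ($z{\left(Y \right)} = \left(\sqrt{2} \sqrt{Y} + 0\right)^{2} = \left(\sqrt{2} \sqrt{Y}\right)^{2} = 2 Y$)
$\sqrt{-20928 + z{\left(M \right)}} = \sqrt{-20928 + 2 \cdot 343} = \sqrt{-20928 + 686} = \sqrt{-20242} = i \sqrt{20242}$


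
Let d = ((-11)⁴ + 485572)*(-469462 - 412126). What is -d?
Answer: 440981778244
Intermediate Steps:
d = -440981778244 (d = (14641 + 485572)*(-881588) = 500213*(-881588) = -440981778244)
-d = -1*(-440981778244) = 440981778244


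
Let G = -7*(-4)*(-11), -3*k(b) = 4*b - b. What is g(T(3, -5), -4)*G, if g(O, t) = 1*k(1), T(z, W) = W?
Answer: 308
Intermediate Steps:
k(b) = -b (k(b) = -(4*b - b)/3 = -b)
g(O, t) = -1 (g(O, t) = 1*(-1*1) = 1*(-1) = -1)
G = -308 (G = 28*(-11) = -308)
g(T(3, -5), -4)*G = -1*(-308) = 308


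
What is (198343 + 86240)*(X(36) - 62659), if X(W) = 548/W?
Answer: -53482062634/3 ≈ -1.7827e+10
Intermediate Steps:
(198343 + 86240)*(X(36) - 62659) = (198343 + 86240)*(548/36 - 62659) = 284583*(548*(1/36) - 62659) = 284583*(137/9 - 62659) = 284583*(-563794/9) = -53482062634/3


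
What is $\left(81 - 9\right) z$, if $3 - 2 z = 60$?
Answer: $-2052$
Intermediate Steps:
$z = - \frac{57}{2}$ ($z = \frac{3}{2} - 30 = - \frac{57}{2} \approx -28.5$)
$\left(81 - 9\right) z = \left(81 - 9\right) \left(- \frac{57}{2}\right) = 72 \left(- \frac{57}{2}\right) = -2052$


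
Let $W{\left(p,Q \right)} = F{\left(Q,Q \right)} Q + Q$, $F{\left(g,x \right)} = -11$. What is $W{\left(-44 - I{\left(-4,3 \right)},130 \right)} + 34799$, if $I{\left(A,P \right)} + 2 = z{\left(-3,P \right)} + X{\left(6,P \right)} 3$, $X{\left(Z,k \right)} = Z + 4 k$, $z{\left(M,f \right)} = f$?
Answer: $33499$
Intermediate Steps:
$I{\left(A,P \right)} = 16 + 13 P$ ($I{\left(A,P \right)} = -2 + \left(P + \left(6 + 4 P\right) 3\right) = -2 + \left(P + \left(18 + 12 P\right)\right) = -2 + \left(18 + 13 P\right) = 16 + 13 P$)
$W{\left(p,Q \right)} = - 10 Q$ ($W{\left(p,Q \right)} = - 11 Q + Q = - 10 Q$)
$W{\left(-44 - I{\left(-4,3 \right)},130 \right)} + 34799 = \left(-10\right) 130 + 34799 = -1300 + 34799 = 33499$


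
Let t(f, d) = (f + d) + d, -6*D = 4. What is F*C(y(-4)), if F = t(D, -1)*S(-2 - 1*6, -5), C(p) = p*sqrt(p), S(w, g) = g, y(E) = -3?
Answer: -40*I*sqrt(3) ≈ -69.282*I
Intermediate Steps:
D = -2/3 (D = -1/6*4 = -2/3 ≈ -0.66667)
t(f, d) = f + 2*d (t(f, d) = (d + f) + d = f + 2*d)
C(p) = p**(3/2)
F = 40/3 (F = (-2/3 + 2*(-1))*(-5) = (-2/3 - 2)*(-5) = -8/3*(-5) = 40/3 ≈ 13.333)
F*C(y(-4)) = 40*(-3)**(3/2)/3 = 40*(-3*I*sqrt(3))/3 = -40*I*sqrt(3)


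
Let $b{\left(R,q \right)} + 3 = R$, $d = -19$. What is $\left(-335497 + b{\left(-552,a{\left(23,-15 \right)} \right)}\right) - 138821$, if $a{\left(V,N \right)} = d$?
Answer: $-474873$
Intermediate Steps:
$a{\left(V,N \right)} = -19$
$b{\left(R,q \right)} = -3 + R$
$\left(-335497 + b{\left(-552,a{\left(23,-15 \right)} \right)}\right) - 138821 = \left(-335497 - 555\right) - 138821 = -336052 - 138821 = -474873$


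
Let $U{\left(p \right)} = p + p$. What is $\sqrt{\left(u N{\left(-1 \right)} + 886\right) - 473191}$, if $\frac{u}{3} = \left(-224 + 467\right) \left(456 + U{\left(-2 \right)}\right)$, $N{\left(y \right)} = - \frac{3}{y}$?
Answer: $\sqrt{516219} \approx 718.48$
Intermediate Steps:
$U{\left(p \right)} = 2 p$
$u = 329508$ ($u = 3 \left(-224 + 467\right) \left(456 + 2 \left(-2\right)\right) = 3 \cdot 243 \left(456 - 4\right) = 3 \cdot 243 \cdot 452 = 3 \cdot 109836 = 329508$)
$\sqrt{\left(u N{\left(-1 \right)} + 886\right) - 473191} = \sqrt{\left(329508 \left(- \frac{3}{-1}\right) + 886\right) - 473191} = \sqrt{\left(329508 \left(\left(-3\right) \left(-1\right)\right) + 886\right) - 473191} = \sqrt{\left(329508 \cdot 3 + 886\right) - 473191} = \sqrt{\left(988524 + 886\right) - 473191} = \sqrt{989410 - 473191} = \sqrt{516219}$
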